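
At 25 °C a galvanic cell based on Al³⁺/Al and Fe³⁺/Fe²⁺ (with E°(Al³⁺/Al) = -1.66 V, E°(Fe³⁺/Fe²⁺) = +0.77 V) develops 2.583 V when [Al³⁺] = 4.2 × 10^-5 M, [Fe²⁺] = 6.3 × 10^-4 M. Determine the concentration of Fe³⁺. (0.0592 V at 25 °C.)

0.0084 M

From the Nernst equation, log Q = n(E° − E)/0.0592 = 3(2.43 − 2.583)/0.0592 = -7.753, so Q = 1.76 × 10^-8.
With Q = [Al³⁺]·[Fe²⁺]^3/[Fe³⁺]^3 and the known concentrations, [Fe³⁺]^3 in the denominator gives [Fe³⁺] = 0.0084 M.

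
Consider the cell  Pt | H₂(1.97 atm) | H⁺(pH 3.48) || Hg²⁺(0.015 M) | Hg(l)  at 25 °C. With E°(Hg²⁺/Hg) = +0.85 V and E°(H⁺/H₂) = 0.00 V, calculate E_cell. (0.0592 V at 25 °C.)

1.01 V

The Hg²⁺/Hg couple is the cathode, so E°_cell = 0.85 V; n = 2.
[H⁺] = 10^(−3.48) = 3.3 × 10^-4 M, and Q = [H⁺]^2 / ([Hg²⁺]·P(H₂)) = 3.71 × 10^-6.
E = E° − (0.0592/2) log Q = 0.85 − (0.0592/2)(-5.431) = 1.011 V.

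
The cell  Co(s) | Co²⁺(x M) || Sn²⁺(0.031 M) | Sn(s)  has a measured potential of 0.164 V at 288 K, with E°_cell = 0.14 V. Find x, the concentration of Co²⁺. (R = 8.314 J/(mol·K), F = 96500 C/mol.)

From the Nernst equation, ln Q = nF(E° − E)/RT = 2×96500×(0.14 − 0.164)/(8.314×288) = -1.934, so Q = 0.144.
With Q = [Co²⁺]/[Sn²⁺] and the known concentrations, [Co²⁺] in the numerator gives [Co²⁺] = 0.0045 M.

0.0045 M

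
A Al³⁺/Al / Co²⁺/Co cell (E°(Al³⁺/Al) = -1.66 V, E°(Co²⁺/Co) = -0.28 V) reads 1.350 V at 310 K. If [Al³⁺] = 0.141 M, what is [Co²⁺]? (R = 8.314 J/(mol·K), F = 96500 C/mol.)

From the Nernst equation, ln Q = nF(E° − E)/RT = 6×96500×(1.38 − 1.350)/(8.314×310) = 6.740, so Q = 845.
With Q = [Al³⁺]^2/[Co²⁺]^3 and the known concentrations, [Co²⁺]^3 in the denominator gives [Co²⁺] = 0.029 M.

0.029 M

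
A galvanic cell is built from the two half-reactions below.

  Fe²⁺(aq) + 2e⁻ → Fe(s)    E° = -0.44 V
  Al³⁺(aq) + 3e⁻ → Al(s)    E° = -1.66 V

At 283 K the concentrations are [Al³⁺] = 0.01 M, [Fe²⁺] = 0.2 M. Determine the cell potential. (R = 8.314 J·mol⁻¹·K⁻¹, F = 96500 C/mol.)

The Fe²⁺/Fe couple has the higher reduction potential and acts as the cathode, so E°_cell = -0.44 − (-1.66) = 1.22 V.
Balancing electrons gives n = 6; the reaction quotient is Q = [Al³⁺]^2/[Fe²⁺]^3 = 0.0125.
E = E° − (RT/nF) ln Q = 1.22 − (8.314×283)/(6×96500) × (-4.382) = 1.220 + 0.018 = 1.238 V.

1.24 V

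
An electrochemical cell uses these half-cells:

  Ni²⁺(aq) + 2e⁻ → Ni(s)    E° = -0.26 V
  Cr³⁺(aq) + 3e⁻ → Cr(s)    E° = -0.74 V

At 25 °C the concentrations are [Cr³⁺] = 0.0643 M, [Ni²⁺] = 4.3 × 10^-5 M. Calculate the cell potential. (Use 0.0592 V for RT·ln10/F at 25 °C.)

0.374 V

The Ni²⁺/Ni couple has the higher reduction potential and acts as the cathode, so E°_cell = -0.26 − (-0.74) = 0.48 V.
Balancing electrons gives n = 6; the reaction quotient is Q = [Cr³⁺]^2/[Ni²⁺]^3 = 5.2 × 10^10.
At 25 °C, E = E° − (0.0592/n) log Q = 0.48 − (0.0592/6)(10.716) = 0.480 − 0.106 = 0.374 V.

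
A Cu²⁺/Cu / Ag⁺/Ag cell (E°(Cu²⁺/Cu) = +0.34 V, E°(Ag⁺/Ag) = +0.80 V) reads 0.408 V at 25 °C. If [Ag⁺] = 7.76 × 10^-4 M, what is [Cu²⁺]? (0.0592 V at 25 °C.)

3.4 × 10^-5 M

From the Nernst equation, log Q = n(E° − E)/0.0592 = 2(0.46 − 0.408)/0.0592 = 1.757, so Q = 57.1.
With Q = [Cu²⁺]/[Ag⁺]^2 and the known concentrations, [Cu²⁺] in the numerator gives [Cu²⁺] = 3.4 × 10^-5 M.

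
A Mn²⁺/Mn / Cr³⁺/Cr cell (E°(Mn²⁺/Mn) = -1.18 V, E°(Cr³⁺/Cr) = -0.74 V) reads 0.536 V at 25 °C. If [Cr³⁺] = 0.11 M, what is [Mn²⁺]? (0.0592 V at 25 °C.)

1.3 × 10^-4 M

From the Nernst equation, log Q = n(E° − E)/0.0592 = 6(0.44 − 0.536)/0.0592 = -9.730, so Q = 1.86 × 10^-10.
With Q = [Mn²⁺]^3/[Cr³⁺]^2 and the known concentrations, [Mn²⁺]^3 in the numerator gives [Mn²⁺] = 1.3 × 10^-4 M.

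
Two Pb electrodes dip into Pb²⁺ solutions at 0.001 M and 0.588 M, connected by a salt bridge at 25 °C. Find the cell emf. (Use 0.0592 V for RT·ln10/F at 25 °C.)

0.082 V

Both half-cells are Pb²⁺/Pb, so E°_cell = 0. The concentrated side is the cathode; the cell reaction moves Pb²⁺ from high to low concentration with n = 2.
Q = [Pb²⁺]_dilute/[Pb²⁺]_conc = 0.001/0.588 = 0.00170.
E = 0 − (0.0592/2) log Q = −(0.0592/2)(-2.769) = 0.0820 V.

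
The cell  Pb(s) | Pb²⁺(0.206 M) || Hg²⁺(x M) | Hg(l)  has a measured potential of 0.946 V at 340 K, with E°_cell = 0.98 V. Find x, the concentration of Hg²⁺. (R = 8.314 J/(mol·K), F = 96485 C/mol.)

From the Nernst equation, ln Q = nF(E° − E)/RT = 2×96485×(0.98 − 0.946)/(8.314×340) = 2.321, so Q = 10.2.
With Q = [Pb²⁺]/[Hg²⁺] and the known concentrations, [Hg²⁺] in the denominator gives [Hg²⁺] = 0.02 M.

0.02 M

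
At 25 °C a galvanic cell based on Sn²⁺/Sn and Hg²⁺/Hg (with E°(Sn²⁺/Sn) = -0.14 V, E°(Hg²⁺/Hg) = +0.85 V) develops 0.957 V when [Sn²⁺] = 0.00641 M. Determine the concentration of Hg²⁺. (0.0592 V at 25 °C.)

From the Nernst equation, log Q = n(E° − E)/0.0592 = 2(0.99 − 0.957)/0.0592 = 1.115, so Q = 13.0.
With Q = [Sn²⁺]/[Hg²⁺] and the known concentrations, [Hg²⁺] in the denominator gives [Hg²⁺] = 4.9 × 10^-4 M.

4.9 × 10^-4 M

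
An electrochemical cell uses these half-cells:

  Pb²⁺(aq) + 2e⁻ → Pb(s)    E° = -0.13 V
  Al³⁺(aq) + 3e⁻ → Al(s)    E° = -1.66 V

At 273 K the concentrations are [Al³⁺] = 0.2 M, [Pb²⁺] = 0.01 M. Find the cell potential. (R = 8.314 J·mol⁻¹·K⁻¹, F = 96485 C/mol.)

1.49 V

The Pb²⁺/Pb couple has the higher reduction potential and acts as the cathode, so E°_cell = -0.13 − (-1.66) = 1.53 V.
Balancing electrons gives n = 6; the reaction quotient is Q = [Al³⁺]^2/[Pb²⁺]^3 = 4 × 10^4.
E = E° − (RT/nF) ln Q = 1.53 − (8.314×273)/(6×96485) × (10.597) = 1.530 − 0.042 = 1.488 V.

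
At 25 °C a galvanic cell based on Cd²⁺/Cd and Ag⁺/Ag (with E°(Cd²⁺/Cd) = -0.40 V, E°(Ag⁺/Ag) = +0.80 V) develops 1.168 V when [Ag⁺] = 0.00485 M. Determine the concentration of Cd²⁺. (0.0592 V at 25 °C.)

2.8 × 10^-4 M

From the Nernst equation, log Q = n(E° − E)/0.0592 = 2(1.20 − 1.168)/0.0592 = 1.081, so Q = 12.1.
With Q = [Cd²⁺]/[Ag⁺]^2 and the known concentrations, [Cd²⁺] in the numerator gives [Cd²⁺] = 2.8 × 10^-4 M.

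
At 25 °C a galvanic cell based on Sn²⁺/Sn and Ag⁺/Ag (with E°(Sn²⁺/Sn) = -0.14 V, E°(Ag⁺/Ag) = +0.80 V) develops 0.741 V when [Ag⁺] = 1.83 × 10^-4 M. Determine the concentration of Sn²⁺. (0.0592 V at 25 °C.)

From the Nernst equation, log Q = n(E° − E)/0.0592 = 2(0.94 − 0.741)/0.0592 = 6.723, so Q = 5.28 × 10^6.
With Q = [Sn²⁺]/[Ag⁺]^2 and the known concentrations, [Sn²⁺] in the numerator gives [Sn²⁺] = 0.18 M.

0.18 M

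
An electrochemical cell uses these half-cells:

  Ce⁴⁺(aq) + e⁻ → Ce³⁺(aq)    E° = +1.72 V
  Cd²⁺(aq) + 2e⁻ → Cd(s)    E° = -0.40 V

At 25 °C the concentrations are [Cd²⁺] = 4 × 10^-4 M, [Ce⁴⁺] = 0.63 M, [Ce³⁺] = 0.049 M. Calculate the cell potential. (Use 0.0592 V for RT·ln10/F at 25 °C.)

The Ce⁴⁺/Ce³⁺ couple has the higher reduction potential and acts as the cathode, so E°_cell = +1.72 − (-0.40) = 2.12 V.
Balancing electrons gives n = 2; the reaction quotient is Q = [Cd²⁺]·[Ce³⁺]^2/[Ce⁴⁺]^2 = 2.42 × 10^-6.
At 25 °C, E = E° − (0.0592/n) log Q = 2.12 − (0.0592/2)(-5.616) = 2.120 + 0.166 = 2.286 V.

2.29 V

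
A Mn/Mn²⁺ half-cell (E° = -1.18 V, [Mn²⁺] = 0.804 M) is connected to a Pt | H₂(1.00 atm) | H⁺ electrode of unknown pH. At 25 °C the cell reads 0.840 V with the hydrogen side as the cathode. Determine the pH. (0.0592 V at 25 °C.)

pH = 5.79

E°_cell = 1.18 V and n = 2.
log Q = n(E° − E)/0.0592 = 2×(1.18 − 0.840)/0.0592 = 11.486.
With Q = [Mn²⁺]·P(H₂) / [H⁺]^2, solving for [H⁺] gives log[H⁺] = -5.791, so pH = 5.79.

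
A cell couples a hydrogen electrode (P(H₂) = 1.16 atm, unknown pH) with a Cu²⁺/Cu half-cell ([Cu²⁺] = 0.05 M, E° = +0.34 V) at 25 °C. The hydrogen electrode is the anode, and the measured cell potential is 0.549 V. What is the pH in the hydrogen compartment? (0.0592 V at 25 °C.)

E°_cell = 0.34 V and n = 2.
log Q = n(E° − E)/0.0592 = 2×(0.34 − 0.549)/0.0592 = -7.061.
With Q = [H⁺]^2 / ([Cu²⁺]·P(H₂)), solving for [H⁺] gives log[H⁺] = -4.149, so pH = 4.15.

pH = 4.15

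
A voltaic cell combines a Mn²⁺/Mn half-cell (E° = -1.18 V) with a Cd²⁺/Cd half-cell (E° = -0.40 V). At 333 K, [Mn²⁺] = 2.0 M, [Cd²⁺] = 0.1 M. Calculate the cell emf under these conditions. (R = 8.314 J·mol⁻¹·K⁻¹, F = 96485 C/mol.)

The Cd²⁺/Cd couple has the higher reduction potential and acts as the cathode, so E°_cell = -0.40 − (-1.18) = 0.78 V.
Balancing electrons gives n = 2; the reaction quotient is Q = [Mn²⁺]/[Cd²⁺] = 20.0.
E = E° − (RT/nF) ln Q = 0.78 − (8.314×333)/(2×96485) × (2.996) = 0.780 − 0.043 = 0.737 V.

0.737 V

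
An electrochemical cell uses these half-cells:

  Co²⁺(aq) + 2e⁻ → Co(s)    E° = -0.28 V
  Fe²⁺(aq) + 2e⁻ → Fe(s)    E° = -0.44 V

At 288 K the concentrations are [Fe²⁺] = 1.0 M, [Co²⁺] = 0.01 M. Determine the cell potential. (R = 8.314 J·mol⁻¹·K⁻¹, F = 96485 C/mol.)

0.103 V

The Co²⁺/Co couple has the higher reduction potential and acts as the cathode, so E°_cell = -0.28 − (-0.44) = 0.16 V.
Balancing electrons gives n = 2; the reaction quotient is Q = [Fe²⁺]/[Co²⁺] = 100.
E = E° − (RT/nF) ln Q = 0.16 − (8.314×288)/(2×96485) × (4.605) = 0.160 − 0.057 = 0.103 V.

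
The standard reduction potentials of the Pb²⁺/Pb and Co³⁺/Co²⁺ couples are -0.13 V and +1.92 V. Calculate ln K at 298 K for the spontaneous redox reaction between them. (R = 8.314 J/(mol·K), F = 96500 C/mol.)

ln K = 159.7

E°_cell = +1.92 − (-0.13) = 2.05 V, with n = 2 electrons transferred.
At equilibrium E = 0, so the Nernst equation gives ln K = nFE°/RT = (2)(96500)(2.05)/((8.314)(298)) = 159.69.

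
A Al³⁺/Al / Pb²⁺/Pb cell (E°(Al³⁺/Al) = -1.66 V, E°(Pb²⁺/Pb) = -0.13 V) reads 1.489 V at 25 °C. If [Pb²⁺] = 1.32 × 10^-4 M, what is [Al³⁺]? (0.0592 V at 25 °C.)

From the Nernst equation, log Q = n(E° − E)/0.0592 = 6(1.53 − 1.489)/0.0592 = 4.155, so Q = 1.43 × 10^4.
With Q = [Al³⁺]^2/[Pb²⁺]^3 and the known concentrations, [Al³⁺]^2 in the numerator gives [Al³⁺] = 1.8 × 10^-4 M.

1.8 × 10^-4 M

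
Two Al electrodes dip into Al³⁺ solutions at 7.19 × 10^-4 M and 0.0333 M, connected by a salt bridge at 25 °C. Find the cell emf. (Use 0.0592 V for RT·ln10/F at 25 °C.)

0.033 V

Both half-cells are Al³⁺/Al, so E°_cell = 0. The concentrated side is the cathode; the cell reaction moves Al³⁺ from high to low concentration with n = 3.
Q = [Al³⁺]_dilute/[Al³⁺]_conc = 7.19 × 10^-4/0.0333 = 0.0216.
E = 0 − (0.0592/3) log Q = −(0.0592/3)(-1.666) = 0.0329 V.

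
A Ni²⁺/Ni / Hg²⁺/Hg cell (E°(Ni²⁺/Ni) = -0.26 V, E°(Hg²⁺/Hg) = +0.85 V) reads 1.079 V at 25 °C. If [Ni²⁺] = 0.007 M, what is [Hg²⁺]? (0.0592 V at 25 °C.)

From the Nernst equation, log Q = n(E° − E)/0.0592 = 2(1.11 − 1.079)/0.0592 = 1.047, so Q = 11.2.
With Q = [Ni²⁺]/[Hg²⁺] and the known concentrations, [Hg²⁺] in the denominator gives [Hg²⁺] = 6.3 × 10^-4 M.

6.3 × 10^-4 M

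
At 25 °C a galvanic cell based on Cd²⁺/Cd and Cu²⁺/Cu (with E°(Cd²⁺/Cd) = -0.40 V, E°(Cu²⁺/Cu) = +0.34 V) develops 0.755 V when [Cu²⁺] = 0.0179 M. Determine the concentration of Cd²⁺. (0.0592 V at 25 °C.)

0.0056 M

From the Nernst equation, log Q = n(E° − E)/0.0592 = 2(0.74 − 0.755)/0.0592 = -0.507, so Q = 0.311.
With Q = [Cd²⁺]/[Cu²⁺] and the known concentrations, [Cd²⁺] in the numerator gives [Cd²⁺] = 0.0056 M.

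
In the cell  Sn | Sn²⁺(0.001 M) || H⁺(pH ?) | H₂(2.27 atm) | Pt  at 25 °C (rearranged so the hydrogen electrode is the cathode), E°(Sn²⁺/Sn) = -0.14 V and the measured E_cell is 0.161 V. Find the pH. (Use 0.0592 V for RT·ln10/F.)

E°_cell = 0.14 V and n = 2.
log Q = n(E° − E)/0.0592 = 2×(0.14 − 0.161)/0.0592 = -0.709.
With Q = [Sn²⁺]·P(H₂) / [H⁺]^2, solving for [H⁺] gives log[H⁺] = -0.967, so pH = 0.97.

pH = 0.97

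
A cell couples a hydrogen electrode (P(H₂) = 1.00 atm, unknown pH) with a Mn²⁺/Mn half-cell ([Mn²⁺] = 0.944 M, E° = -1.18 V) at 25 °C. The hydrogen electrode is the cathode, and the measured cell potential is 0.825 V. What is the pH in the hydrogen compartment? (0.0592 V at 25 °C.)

E°_cell = 1.18 V and n = 2.
log Q = n(E° − E)/0.0592 = 2×(1.18 − 0.825)/0.0592 = 11.993.
With Q = [Mn²⁺]·P(H₂) / [H⁺]^2, solving for [H⁺] gives log[H⁺] = -6.009, so pH = 6.01.

pH = 6.01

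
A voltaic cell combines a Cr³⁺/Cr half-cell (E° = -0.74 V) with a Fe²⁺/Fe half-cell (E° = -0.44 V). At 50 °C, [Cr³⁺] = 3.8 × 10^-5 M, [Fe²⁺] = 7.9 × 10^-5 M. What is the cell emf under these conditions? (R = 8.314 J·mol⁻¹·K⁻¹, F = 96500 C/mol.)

0.263 V

The Fe²⁺/Fe couple has the higher reduction potential and acts as the cathode, so E°_cell = -0.44 − (-0.74) = 0.30 V.
Balancing electrons gives n = 6; the reaction quotient is Q = [Cr³⁺]^2/[Fe²⁺]^3 = 2930.
E = E° − (RT/nF) ln Q = 0.30 − (8.314×323)/(6×96500) × (7.982) = 0.300 − 0.037 = 0.263 V.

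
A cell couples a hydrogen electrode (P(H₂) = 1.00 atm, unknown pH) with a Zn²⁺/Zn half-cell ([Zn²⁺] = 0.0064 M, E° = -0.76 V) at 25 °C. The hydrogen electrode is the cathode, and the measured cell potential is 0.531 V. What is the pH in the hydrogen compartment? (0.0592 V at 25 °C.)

pH = 4.97

E°_cell = 0.76 V and n = 2.
log Q = n(E° − E)/0.0592 = 2×(0.76 − 0.531)/0.0592 = 7.736.
With Q = [Zn²⁺]·P(H₂) / [H⁺]^2, solving for [H⁺] gives log[H⁺] = -4.965, so pH = 4.97.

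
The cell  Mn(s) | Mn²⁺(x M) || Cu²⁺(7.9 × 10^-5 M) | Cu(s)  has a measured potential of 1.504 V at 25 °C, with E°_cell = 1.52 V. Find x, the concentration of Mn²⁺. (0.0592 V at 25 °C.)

From the Nernst equation, log Q = n(E° − E)/0.0592 = 2(1.52 − 1.504)/0.0592 = 0.541, so Q = 3.47.
With Q = [Mn²⁺]/[Cu²⁺] and the known concentrations, [Mn²⁺] in the numerator gives [Mn²⁺] = 2.7 × 10^-4 M.

2.7 × 10^-4 M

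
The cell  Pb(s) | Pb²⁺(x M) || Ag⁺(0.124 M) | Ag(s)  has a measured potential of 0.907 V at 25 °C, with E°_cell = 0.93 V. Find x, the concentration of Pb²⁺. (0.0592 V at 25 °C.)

0.092 M

From the Nernst equation, log Q = n(E° − E)/0.0592 = 2(0.93 − 0.907)/0.0592 = 0.777, so Q = 5.98.
With Q = [Pb²⁺]/[Ag⁺]^2 and the known concentrations, [Pb²⁺] in the numerator gives [Pb²⁺] = 0.092 M.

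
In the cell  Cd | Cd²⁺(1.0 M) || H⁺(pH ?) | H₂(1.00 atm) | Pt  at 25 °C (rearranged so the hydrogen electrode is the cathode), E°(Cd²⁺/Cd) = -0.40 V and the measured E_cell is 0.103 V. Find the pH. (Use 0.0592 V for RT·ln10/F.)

E°_cell = 0.40 V and n = 2.
log Q = n(E° − E)/0.0592 = 2×(0.40 − 0.103)/0.0592 = 10.034.
With Q = [Cd²⁺]·P(H₂) / [H⁺]^2, solving for [H⁺] gives log[H⁺] = -5.017, so pH = 5.02.

pH = 5.02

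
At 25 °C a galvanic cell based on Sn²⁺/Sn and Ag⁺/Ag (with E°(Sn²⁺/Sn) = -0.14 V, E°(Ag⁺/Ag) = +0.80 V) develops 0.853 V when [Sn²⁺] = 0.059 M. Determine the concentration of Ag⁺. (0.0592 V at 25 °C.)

0.0082 M

From the Nernst equation, log Q = n(E° − E)/0.0592 = 2(0.94 − 0.853)/0.0592 = 2.939, so Q = 869.
With Q = [Sn²⁺]/[Ag⁺]^2 and the known concentrations, [Ag⁺]^2 in the denominator gives [Ag⁺] = 0.0082 M.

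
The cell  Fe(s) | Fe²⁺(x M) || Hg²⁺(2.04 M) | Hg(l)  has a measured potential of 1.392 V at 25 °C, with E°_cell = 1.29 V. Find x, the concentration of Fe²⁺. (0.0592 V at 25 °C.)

7.3 × 10^-4 M

From the Nernst equation, log Q = n(E° − E)/0.0592 = 2(1.29 − 1.392)/0.0592 = -3.446, so Q = 3.58 × 10^-4.
With Q = [Fe²⁺]/[Hg²⁺] and the known concentrations, [Fe²⁺] in the numerator gives [Fe²⁺] = 7.3 × 10^-4 M.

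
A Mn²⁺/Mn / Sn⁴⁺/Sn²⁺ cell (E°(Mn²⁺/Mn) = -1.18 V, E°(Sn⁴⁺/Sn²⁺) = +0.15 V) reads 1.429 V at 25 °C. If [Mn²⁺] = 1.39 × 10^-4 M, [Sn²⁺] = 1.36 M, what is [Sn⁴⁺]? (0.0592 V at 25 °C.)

From the Nernst equation, log Q = n(E° − E)/0.0592 = 2(1.33 − 1.429)/0.0592 = -3.345, so Q = 4.52 × 10^-4.
With Q = [Mn²⁺]·[Sn²⁺]/[Sn⁴⁺] and the known concentrations, [Sn⁴⁺] in the denominator gives [Sn⁴⁺] = 0.42 M.

0.42 M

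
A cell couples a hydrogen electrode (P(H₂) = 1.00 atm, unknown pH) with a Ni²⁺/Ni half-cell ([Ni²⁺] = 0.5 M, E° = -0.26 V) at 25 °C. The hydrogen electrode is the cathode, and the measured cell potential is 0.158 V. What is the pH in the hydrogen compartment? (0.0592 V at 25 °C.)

pH = 1.87

E°_cell = 0.26 V and n = 2.
log Q = n(E° − E)/0.0592 = 2×(0.26 − 0.158)/0.0592 = 3.446.
With Q = [Ni²⁺]·P(H₂) / [H⁺]^2, solving for [H⁺] gives log[H⁺] = -1.873, so pH = 1.87.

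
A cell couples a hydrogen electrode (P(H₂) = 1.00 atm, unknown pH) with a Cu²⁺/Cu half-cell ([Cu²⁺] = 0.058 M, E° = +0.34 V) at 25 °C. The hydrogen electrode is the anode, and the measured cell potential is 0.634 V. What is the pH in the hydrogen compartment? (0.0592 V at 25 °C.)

pH = 5.58

E°_cell = 0.34 V and n = 2.
log Q = n(E° − E)/0.0592 = 2×(0.34 − 0.634)/0.0592 = -9.932.
With Q = [H⁺]^2 / ([Cu²⁺]·P(H₂)), solving for [H⁺] gives log[H⁺] = -5.585, so pH = 5.58.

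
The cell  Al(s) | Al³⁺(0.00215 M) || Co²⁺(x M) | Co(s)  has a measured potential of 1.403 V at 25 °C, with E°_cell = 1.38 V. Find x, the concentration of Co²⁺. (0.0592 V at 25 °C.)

From the Nernst equation, log Q = n(E° − E)/0.0592 = 6(1.38 − 1.403)/0.0592 = -2.331, so Q = 0.00467.
With Q = [Al³⁺]^2/[Co²⁺]^3 and the known concentrations, [Co²⁺]^3 in the denominator gives [Co²⁺] = 0.1 M.

0.1 M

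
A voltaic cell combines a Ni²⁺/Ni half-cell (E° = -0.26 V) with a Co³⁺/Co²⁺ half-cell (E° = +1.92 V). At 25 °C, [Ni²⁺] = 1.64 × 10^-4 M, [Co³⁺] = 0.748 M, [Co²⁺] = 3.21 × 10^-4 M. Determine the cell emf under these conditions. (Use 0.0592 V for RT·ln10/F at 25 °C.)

2.49 V

The Co³⁺/Co²⁺ couple has the higher reduction potential and acts as the cathode, so E°_cell = +1.92 − (-0.26) = 2.18 V.
Balancing electrons gives n = 2; the reaction quotient is Q = [Ni²⁺]·[Co²⁺]^2/[Co³⁺]^2 = 3.02 × 10^-11.
At 25 °C, E = E° − (0.0592/n) log Q = 2.18 − (0.0592/2)(-10.520) = 2.180 + 0.311 = 2.491 V.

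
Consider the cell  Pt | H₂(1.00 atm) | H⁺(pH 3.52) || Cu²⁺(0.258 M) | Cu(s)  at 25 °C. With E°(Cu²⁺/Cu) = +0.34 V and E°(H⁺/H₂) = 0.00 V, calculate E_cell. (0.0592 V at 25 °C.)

The Cu²⁺/Cu couple is the cathode, so E°_cell = 0.34 V; n = 2.
[H⁺] = 10^(−3.52) = 3 × 10^-4 M, and Q = [H⁺]^2 / ([Cu²⁺]·P(H₂)) = 3.53 × 10^-7.
E = E° − (0.0592/2) log Q = 0.34 − (0.0592/2)(-6.452) = 0.531 V.

0.53 V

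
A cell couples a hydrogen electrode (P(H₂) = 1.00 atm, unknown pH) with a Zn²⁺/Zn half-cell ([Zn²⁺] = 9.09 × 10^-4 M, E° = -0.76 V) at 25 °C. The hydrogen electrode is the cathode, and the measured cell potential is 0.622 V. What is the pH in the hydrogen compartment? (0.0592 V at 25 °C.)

E°_cell = 0.76 V and n = 2.
log Q = n(E° − E)/0.0592 = 2×(0.76 − 0.622)/0.0592 = 4.662.
With Q = [Zn²⁺]·P(H₂) / [H⁺]^2, solving for [H⁺] gives log[H⁺] = -3.852, so pH = 3.85.

pH = 3.85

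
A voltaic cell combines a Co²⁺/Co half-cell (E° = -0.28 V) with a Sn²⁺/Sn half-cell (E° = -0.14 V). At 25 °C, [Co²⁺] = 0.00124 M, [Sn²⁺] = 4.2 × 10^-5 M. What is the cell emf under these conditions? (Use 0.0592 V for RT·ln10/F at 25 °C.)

The Sn²⁺/Sn couple has the higher reduction potential and acts as the cathode, so E°_cell = -0.14 − (-0.28) = 0.14 V.
Balancing electrons gives n = 2; the reaction quotient is Q = [Co²⁺]/[Sn²⁺] = 29.5.
At 25 °C, E = E° − (0.0592/n) log Q = 0.14 − (0.0592/2)(1.470) = 0.140 − 0.044 = 0.096 V.

0.096 V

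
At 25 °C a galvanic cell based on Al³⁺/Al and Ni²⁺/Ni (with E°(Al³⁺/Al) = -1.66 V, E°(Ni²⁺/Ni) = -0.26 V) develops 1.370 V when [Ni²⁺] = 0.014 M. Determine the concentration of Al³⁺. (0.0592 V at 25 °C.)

0.055 M

From the Nernst equation, log Q = n(E° − E)/0.0592 = 6(1.40 − 1.370)/0.0592 = 3.041, so Q = 1100.
With Q = [Al³⁺]^2/[Ni²⁺]^3 and the known concentrations, [Al³⁺]^2 in the numerator gives [Al³⁺] = 0.055 M.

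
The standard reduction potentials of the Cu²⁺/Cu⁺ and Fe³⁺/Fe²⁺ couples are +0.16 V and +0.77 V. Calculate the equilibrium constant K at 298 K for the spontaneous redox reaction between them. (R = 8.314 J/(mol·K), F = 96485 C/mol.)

2.1 × 10^10

E°_cell = +0.77 − (+0.16) = 0.61 V, with n = 1 electron transferred.
At equilibrium E = 0, so the Nernst equation gives ln K = nFE°/RT = (1)(96485)(0.61)/((8.314)(298)) = 23.76.
K = e^23.76 = 2.1 × 10^10.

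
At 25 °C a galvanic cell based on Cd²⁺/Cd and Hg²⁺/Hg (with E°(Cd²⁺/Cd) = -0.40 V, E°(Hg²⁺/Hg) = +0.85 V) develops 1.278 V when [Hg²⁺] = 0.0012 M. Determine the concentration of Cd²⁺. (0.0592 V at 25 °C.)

1.4 × 10^-4 M

From the Nernst equation, log Q = n(E° − E)/0.0592 = 2(1.25 − 1.278)/0.0592 = -0.946, so Q = 0.113.
With Q = [Cd²⁺]/[Hg²⁺] and the known concentrations, [Cd²⁺] in the numerator gives [Cd²⁺] = 1.4 × 10^-4 M.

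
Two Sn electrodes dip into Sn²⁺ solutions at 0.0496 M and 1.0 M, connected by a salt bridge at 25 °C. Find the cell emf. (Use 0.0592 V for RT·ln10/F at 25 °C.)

0.039 V

Both half-cells are Sn²⁺/Sn, so E°_cell = 0. The concentrated side is the cathode; the cell reaction moves Sn²⁺ from high to low concentration with n = 2.
Q = [Sn²⁺]_dilute/[Sn²⁺]_conc = 0.0496/1.0 = 0.0496.
E = 0 − (0.0592/2) log Q = −(0.0592/2)(-1.305) = 0.0386 V.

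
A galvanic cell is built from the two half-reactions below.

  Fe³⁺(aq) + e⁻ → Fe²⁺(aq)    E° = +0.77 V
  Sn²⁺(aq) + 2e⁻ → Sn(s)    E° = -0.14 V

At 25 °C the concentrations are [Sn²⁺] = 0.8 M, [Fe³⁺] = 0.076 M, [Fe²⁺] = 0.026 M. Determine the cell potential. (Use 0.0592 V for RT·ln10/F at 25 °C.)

0.940 V

The Fe³⁺/Fe²⁺ couple has the higher reduction potential and acts as the cathode, so E°_cell = +0.77 − (-0.14) = 0.91 V.
Balancing electrons gives n = 2; the reaction quotient is Q = [Sn²⁺]·[Fe²⁺]^2/[Fe³⁺]^2 = 0.0936.
At 25 °C, E = E° − (0.0592/n) log Q = 0.91 − (0.0592/2)(-1.029) = 0.910 + 0.030 = 0.940 V.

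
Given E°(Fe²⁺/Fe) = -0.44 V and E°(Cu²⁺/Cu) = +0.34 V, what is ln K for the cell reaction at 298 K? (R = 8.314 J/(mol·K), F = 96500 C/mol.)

ln K = 60.8

E°_cell = +0.34 − (-0.44) = 0.78 V, with n = 2 electrons transferred.
At equilibrium E = 0, so the Nernst equation gives ln K = nFE°/RT = (2)(96500)(0.78)/((8.314)(298)) = 60.76.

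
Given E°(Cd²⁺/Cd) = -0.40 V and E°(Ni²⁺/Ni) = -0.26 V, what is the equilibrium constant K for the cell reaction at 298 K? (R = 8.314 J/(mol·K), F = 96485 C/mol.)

5.4 × 10^4

E°_cell = -0.26 − (-0.40) = 0.14 V, with n = 2 electrons transferred.
At equilibrium E = 0, so the Nernst equation gives ln K = nFE°/RT = (2)(96485)(0.14)/((8.314)(298)) = 10.90.
K = e^10.90 = 5.4 × 10^4.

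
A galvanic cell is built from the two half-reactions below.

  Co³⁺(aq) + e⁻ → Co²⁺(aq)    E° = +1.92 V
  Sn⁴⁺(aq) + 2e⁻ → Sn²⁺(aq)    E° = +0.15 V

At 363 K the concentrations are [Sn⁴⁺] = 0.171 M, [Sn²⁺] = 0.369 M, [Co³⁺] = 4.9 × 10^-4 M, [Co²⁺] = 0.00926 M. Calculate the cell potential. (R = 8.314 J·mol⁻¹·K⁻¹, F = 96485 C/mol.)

The Co³⁺/Co²⁺ couple has the higher reduction potential and acts as the cathode, so E°_cell = +1.92 − (+0.15) = 1.77 V.
Balancing electrons gives n = 2; the reaction quotient is Q = [Sn⁴⁺]·[Co²⁺]^2/([Sn²⁺]·[Co³⁺]^2) = 166.
E = E° − (RT/nF) ln Q = 1.77 − (8.314×363)/(2×96485) × (5.109) = 1.770 − 0.080 = 1.690 V.

1.69 V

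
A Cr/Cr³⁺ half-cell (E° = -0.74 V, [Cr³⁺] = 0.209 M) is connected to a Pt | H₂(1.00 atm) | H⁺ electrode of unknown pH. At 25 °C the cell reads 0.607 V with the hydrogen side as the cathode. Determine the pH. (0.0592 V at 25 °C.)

E°_cell = 0.74 V and n = 6.
log Q = n(E° − E)/0.0592 = 6×(0.74 − 0.607)/0.0592 = 13.480.
With Q = [Cr³⁺]^2·P(H₂)^3 / [H⁺]^6, solving for [H⁺] gives log[H⁺] = -2.473, so pH = 2.47.

pH = 2.47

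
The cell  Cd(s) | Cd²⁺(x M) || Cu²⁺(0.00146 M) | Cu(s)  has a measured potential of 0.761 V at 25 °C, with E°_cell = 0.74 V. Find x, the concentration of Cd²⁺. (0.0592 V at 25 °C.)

From the Nernst equation, log Q = n(E° − E)/0.0592 = 2(0.74 − 0.761)/0.0592 = -0.709, so Q = 0.195.
With Q = [Cd²⁺]/[Cu²⁺] and the known concentrations, [Cd²⁺] in the numerator gives [Cd²⁺] = 2.9 × 10^-4 M.

2.9 × 10^-4 M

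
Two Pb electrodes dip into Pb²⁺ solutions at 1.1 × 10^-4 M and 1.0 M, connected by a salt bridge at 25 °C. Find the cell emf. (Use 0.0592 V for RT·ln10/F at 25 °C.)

Both half-cells are Pb²⁺/Pb, so E°_cell = 0. The concentrated side is the cathode; the cell reaction moves Pb²⁺ from high to low concentration with n = 2.
Q = [Pb²⁺]_dilute/[Pb²⁺]_conc = 1.1 × 10^-4/1.0 = 1.1 × 10^-4.
E = 0 − (0.0592/2) log Q = −(0.0592/2)(-3.959) = 0.1172 V.

0.12 V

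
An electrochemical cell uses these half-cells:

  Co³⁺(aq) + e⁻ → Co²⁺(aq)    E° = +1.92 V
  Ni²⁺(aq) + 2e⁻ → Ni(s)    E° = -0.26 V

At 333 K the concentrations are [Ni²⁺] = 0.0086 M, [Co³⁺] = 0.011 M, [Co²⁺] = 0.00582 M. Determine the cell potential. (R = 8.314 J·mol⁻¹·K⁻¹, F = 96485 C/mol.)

2.27 V

The Co³⁺/Co²⁺ couple has the higher reduction potential and acts as the cathode, so E°_cell = +1.92 − (-0.26) = 2.18 V.
Balancing electrons gives n = 2; the reaction quotient is Q = [Ni²⁺]·[Co²⁺]^2/[Co³⁺]^2 = 0.00241.
E = E° − (RT/nF) ln Q = 2.18 − (8.314×333)/(2×96485) × (-6.029) = 2.180 + 0.086 = 2.266 V.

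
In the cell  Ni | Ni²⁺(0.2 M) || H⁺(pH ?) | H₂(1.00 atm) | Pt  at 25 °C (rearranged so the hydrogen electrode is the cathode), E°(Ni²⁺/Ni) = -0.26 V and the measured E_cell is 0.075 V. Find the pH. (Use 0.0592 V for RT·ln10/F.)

E°_cell = 0.26 V and n = 2.
log Q = n(E° − E)/0.0592 = 2×(0.26 − 0.075)/0.0592 = 6.250.
With Q = [Ni²⁺]·P(H₂) / [H⁺]^2, solving for [H⁺] gives log[H⁺] = -3.474, so pH = 3.47.

pH = 3.47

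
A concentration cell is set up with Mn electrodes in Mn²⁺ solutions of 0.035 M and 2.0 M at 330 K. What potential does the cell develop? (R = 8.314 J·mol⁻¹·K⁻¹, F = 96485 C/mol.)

0.058 V

Both half-cells are Mn²⁺/Mn, so E°_cell = 0. The concentrated side is the cathode; the cell reaction moves Mn²⁺ from high to low concentration with n = 2.
Q = [Mn²⁺]_dilute/[Mn²⁺]_conc = 0.035/2.0 = 0.0175.
E = 0 − (RT/nF) ln Q = −((8.314×330)/(2×96485))(-4.046) = 0.0575 V.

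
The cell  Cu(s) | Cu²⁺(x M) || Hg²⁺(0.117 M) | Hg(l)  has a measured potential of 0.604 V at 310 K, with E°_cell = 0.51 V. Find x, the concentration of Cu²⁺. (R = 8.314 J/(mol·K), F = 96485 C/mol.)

From the Nernst equation, ln Q = nF(E° − E)/RT = 2×96485×(0.51 − 0.604)/(8.314×310) = -7.038, so Q = 8.78 × 10^-4.
With Q = [Cu²⁺]/[Hg²⁺] and the known concentrations, [Cu²⁺] in the numerator gives [Cu²⁺] = 1 × 10^-4 M.

1 × 10^-4 M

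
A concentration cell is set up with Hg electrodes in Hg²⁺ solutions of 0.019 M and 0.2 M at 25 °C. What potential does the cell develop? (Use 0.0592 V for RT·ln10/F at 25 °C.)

Both half-cells are Hg²⁺/Hg, so E°_cell = 0. The concentrated side is the cathode; the cell reaction moves Hg²⁺ from high to low concentration with n = 2.
Q = [Hg²⁺]_dilute/[Hg²⁺]_conc = 0.019/0.2 = 0.0950.
E = 0 − (0.0592/2) log Q = −(0.0592/2)(-1.022) = 0.0303 V.

0.030 V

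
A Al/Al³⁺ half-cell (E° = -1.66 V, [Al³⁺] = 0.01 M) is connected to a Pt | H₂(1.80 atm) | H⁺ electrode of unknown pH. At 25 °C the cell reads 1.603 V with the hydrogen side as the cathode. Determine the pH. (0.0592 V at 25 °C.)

E°_cell = 1.66 V and n = 6.
log Q = n(E° − E)/0.0592 = 6×(1.66 − 1.603)/0.0592 = 5.777.
With Q = [Al³⁺]^2·P(H₂)^3 / [H⁺]^6, solving for [H⁺] gives log[H⁺] = -1.502, so pH = 1.50.

pH = 1.50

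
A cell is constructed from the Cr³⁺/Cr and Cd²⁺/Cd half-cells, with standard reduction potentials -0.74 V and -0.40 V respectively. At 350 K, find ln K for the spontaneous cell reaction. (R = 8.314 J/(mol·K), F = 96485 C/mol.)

ln K = 67.6

E°_cell = -0.40 − (-0.74) = 0.34 V, with n = 6 electrons transferred.
At equilibrium E = 0, so the Nernst equation gives ln K = nFE°/RT = (6)(96485)(0.34)/((8.314)(350)) = 67.64.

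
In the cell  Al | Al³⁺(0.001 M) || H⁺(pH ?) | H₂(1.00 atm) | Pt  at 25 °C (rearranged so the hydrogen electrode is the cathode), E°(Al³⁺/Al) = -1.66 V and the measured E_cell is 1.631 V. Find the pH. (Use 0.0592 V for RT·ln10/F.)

E°_cell = 1.66 V and n = 6.
log Q = n(E° − E)/0.0592 = 6×(1.66 − 1.631)/0.0592 = 2.939.
With Q = [Al³⁺]^2·P(H₂)^3 / [H⁺]^6, solving for [H⁺] gives log[H⁺] = -1.490, so pH = 1.49.

pH = 1.49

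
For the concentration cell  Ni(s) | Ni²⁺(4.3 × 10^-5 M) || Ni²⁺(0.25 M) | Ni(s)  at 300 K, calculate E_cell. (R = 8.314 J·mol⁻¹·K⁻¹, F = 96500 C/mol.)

Both half-cells are Ni²⁺/Ni, so E°_cell = 0. The concentrated side is the cathode; the cell reaction moves Ni²⁺ from high to low concentration with n = 2.
Q = [Ni²⁺]_dilute/[Ni²⁺]_conc = 4.3 × 10^-5/0.25 = 1.72 × 10^-4.
E = 0 − (RT/nF) ln Q = −((8.314×300)/(2×96500))(-8.668) = 0.1120 V.

0.11 V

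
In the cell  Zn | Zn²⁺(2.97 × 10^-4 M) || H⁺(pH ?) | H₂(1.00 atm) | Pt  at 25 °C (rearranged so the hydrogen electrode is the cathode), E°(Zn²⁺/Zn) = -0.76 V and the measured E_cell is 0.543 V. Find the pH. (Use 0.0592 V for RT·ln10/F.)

E°_cell = 0.76 V and n = 2.
log Q = n(E° − E)/0.0592 = 2×(0.76 − 0.543)/0.0592 = 7.331.
With Q = [Zn²⁺]·P(H₂) / [H⁺]^2, solving for [H⁺] gives log[H⁺] = -5.429, so pH = 5.43.

pH = 5.43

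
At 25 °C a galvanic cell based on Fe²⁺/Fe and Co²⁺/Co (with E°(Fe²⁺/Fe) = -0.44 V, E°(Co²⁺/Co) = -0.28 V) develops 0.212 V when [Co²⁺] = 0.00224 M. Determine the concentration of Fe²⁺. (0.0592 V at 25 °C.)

3.9 × 10^-5 M

From the Nernst equation, log Q = n(E° − E)/0.0592 = 2(0.16 − 0.212)/0.0592 = -1.757, so Q = 0.0175.
With Q = [Fe²⁺]/[Co²⁺] and the known concentrations, [Fe²⁺] in the numerator gives [Fe²⁺] = 3.9 × 10^-5 M.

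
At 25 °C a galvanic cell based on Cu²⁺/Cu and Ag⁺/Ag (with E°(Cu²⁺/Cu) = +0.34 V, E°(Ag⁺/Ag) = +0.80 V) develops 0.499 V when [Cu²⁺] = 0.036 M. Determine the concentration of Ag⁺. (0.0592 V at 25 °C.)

From the Nernst equation, log Q = n(E° − E)/0.0592 = 2(0.46 − 0.499)/0.0592 = -1.318, so Q = 0.0481.
With Q = [Cu²⁺]/[Ag⁺]^2 and the known concentrations, [Ag⁺]^2 in the denominator gives [Ag⁺] = 0.86 M.

0.86 M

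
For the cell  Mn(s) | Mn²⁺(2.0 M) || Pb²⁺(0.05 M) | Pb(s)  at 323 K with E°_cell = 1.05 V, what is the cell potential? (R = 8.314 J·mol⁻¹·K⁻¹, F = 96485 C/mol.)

Balancing electrons gives n = 2; the reaction quotient is Q = [Mn²⁺]/[Pb²⁺] = 40.0.
E = E° − (RT/nF) ln Q = 1.05 − (8.314×323)/(2×96485) × (3.689) = 1.050 − 0.051 = 0.999 V.

0.999 V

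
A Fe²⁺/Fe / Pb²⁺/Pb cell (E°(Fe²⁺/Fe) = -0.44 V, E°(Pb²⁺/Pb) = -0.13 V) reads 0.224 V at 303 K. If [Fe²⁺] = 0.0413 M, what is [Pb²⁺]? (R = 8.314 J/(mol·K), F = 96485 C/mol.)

5.7 × 10^-5 M

From the Nernst equation, ln Q = nF(E° − E)/RT = 2×96485×(0.31 − 0.224)/(8.314×303) = 6.588, so Q = 726.
With Q = [Fe²⁺]/[Pb²⁺] and the known concentrations, [Pb²⁺] in the denominator gives [Pb²⁺] = 5.7 × 10^-5 M.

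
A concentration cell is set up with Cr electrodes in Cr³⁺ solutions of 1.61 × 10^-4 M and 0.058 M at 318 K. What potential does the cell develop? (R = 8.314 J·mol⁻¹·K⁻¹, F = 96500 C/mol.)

Both half-cells are Cr³⁺/Cr, so E°_cell = 0. The concentrated side is the cathode; the cell reaction moves Cr³⁺ from high to low concentration with n = 3.
Q = [Cr³⁺]_dilute/[Cr³⁺]_conc = 1.61 × 10^-4/0.058 = 0.00278.
E = 0 − (RT/nF) ln Q = −((8.314×318)/(3×96500))(-5.887) = 0.0538 V.

0.054 V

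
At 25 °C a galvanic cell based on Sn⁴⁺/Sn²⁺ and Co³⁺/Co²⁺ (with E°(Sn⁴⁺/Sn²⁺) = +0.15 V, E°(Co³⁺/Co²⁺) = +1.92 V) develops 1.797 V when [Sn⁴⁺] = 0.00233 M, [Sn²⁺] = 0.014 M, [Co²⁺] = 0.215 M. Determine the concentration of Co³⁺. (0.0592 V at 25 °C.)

0.25 M

From the Nernst equation, log Q = n(E° − E)/0.0592 = 2(1.77 − 1.797)/0.0592 = -0.912, so Q = 0.122.
With Q = [Sn⁴⁺]·[Co²⁺]^2/([Sn²⁺]·[Co³⁺]^2) and the known concentrations, [Co³⁺]^2 in the denominator gives [Co³⁺] = 0.25 M.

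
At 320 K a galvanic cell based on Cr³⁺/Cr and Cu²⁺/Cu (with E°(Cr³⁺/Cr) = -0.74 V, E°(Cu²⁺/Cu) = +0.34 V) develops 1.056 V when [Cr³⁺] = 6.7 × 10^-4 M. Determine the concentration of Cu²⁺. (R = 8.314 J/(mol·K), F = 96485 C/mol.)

From the Nernst equation, ln Q = nF(E° − E)/RT = 6×96485×(1.08 − 1.056)/(8.314×320) = 5.222, so Q = 185.
With Q = [Cr³⁺]^2/[Cu²⁺]^3 and the known concentrations, [Cu²⁺]^3 in the denominator gives [Cu²⁺] = 0.0013 M.

0.0013 M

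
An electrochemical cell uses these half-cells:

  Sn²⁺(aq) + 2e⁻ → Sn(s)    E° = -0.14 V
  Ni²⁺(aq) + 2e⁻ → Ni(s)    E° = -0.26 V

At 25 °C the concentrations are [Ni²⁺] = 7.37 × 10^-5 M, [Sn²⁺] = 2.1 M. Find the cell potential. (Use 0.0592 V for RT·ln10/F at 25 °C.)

0.252 V

The Sn²⁺/Sn couple has the higher reduction potential and acts as the cathode, so E°_cell = -0.14 − (-0.26) = 0.12 V.
Balancing electrons gives n = 2; the reaction quotient is Q = [Ni²⁺]/[Sn²⁺] = 3.51 × 10^-5.
At 25 °C, E = E° − (0.0592/n) log Q = 0.12 − (0.0592/2)(-4.455) = 0.120 + 0.132 = 0.252 V.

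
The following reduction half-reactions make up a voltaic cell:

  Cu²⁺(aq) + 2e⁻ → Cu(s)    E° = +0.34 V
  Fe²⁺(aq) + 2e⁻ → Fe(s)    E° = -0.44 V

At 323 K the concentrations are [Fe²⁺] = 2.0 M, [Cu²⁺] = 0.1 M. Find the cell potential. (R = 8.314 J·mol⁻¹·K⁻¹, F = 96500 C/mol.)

The Cu²⁺/Cu couple has the higher reduction potential and acts as the cathode, so E°_cell = +0.34 − (-0.44) = 0.78 V.
Balancing electrons gives n = 2; the reaction quotient is Q = [Fe²⁺]/[Cu²⁺] = 20.0.
E = E° − (RT/nF) ln Q = 0.78 − (8.314×323)/(2×96500) × (2.996) = 0.780 − 0.042 = 0.738 V.

0.738 V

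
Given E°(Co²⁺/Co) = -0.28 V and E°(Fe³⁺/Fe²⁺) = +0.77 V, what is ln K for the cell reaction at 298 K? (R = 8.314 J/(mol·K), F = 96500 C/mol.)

ln K = 81.8

E°_cell = +0.77 − (-0.28) = 1.05 V, with n = 2 electrons transferred.
At equilibrium E = 0, so the Nernst equation gives ln K = nFE°/RT = (2)(96500)(1.05)/((8.314)(298)) = 81.79.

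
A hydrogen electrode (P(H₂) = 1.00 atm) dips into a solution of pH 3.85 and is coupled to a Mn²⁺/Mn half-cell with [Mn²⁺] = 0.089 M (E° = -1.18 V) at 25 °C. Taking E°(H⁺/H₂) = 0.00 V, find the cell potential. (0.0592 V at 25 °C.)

The hydrogen couple is the cathode, so E°_cell = 1.18 V; n = 2.
[H⁺] = 10^(−3.85) = 1.4 × 10^-4 M, and Q = [Mn²⁺]·P(H₂) / [H⁺]^2 = 4.46 × 10^6.
E = E° − (0.0592/2) log Q = 1.18 − (0.0592/2)(6.649) = 0.983 V.

0.98 V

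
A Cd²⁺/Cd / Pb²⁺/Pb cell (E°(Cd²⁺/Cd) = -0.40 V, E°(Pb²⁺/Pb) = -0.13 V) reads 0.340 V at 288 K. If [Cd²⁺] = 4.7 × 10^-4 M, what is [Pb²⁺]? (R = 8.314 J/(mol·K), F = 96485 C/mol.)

0.13 M

From the Nernst equation, ln Q = nF(E° − E)/RT = 2×96485×(0.27 − 0.340)/(8.314×288) = -5.641, so Q = 0.00355.
With Q = [Cd²⁺]/[Pb²⁺] and the known concentrations, [Pb²⁺] in the denominator gives [Pb²⁺] = 0.13 M.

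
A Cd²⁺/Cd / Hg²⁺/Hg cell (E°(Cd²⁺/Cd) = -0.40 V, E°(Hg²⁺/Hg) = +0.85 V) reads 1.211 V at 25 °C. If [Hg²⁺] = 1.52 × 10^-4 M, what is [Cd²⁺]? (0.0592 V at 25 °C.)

From the Nernst equation, log Q = n(E° − E)/0.0592 = 2(1.25 − 1.211)/0.0592 = 1.318, so Q = 20.8.
With Q = [Cd²⁺]/[Hg²⁺] and the known concentrations, [Cd²⁺] in the numerator gives [Cd²⁺] = 0.0032 M.

0.0032 M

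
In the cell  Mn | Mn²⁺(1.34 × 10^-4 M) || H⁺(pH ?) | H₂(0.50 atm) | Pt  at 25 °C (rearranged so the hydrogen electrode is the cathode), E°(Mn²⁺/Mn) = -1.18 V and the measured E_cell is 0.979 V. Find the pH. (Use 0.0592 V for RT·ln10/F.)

pH = 5.48

E°_cell = 1.18 V and n = 2.
log Q = n(E° − E)/0.0592 = 2×(1.18 − 0.979)/0.0592 = 6.791.
With Q = [Mn²⁺]·P(H₂) / [H⁺]^2, solving for [H⁺] gives log[H⁺] = -5.482, so pH = 5.48.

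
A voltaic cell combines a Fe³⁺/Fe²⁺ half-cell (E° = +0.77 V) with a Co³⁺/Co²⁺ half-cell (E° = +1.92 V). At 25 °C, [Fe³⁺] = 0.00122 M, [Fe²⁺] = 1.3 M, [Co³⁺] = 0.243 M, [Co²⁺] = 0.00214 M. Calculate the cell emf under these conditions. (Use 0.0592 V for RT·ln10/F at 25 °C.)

1.45 V

The Co³⁺/Co²⁺ couple has the higher reduction potential and acts as the cathode, so E°_cell = +1.92 − (+0.77) = 1.15 V.
Balancing electrons gives n = 1; the reaction quotient is Q = [Fe³⁺]·[Co²⁺]/([Fe²⁺]·[Co³⁺]) = 8.26 × 10^-6.
At 25 °C, E = E° − (0.0592/n) log Q = 1.15 − (0.0592/1)(-5.083) = 1.150 + 0.301 = 1.451 V.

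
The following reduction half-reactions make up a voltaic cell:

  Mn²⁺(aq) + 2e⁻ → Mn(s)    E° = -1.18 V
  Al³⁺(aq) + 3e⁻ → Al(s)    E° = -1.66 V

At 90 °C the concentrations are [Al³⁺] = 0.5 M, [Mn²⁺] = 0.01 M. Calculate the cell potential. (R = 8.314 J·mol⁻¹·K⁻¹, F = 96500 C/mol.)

The Mn²⁺/Mn couple has the higher reduction potential and acts as the cathode, so E°_cell = -1.18 − (-1.66) = 0.48 V.
Balancing electrons gives n = 6; the reaction quotient is Q = [Al³⁺]^2/[Mn²⁺]^3 = 2.5 × 10^5.
E = E° − (RT/nF) ln Q = 0.48 − (8.314×363)/(6×96500) × (12.429) = 0.480 − 0.065 = 0.415 V.

0.415 V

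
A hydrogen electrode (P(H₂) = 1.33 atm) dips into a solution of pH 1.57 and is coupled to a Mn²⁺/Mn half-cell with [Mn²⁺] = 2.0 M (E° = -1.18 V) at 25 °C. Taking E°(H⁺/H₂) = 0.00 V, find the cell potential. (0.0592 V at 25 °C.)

1.07 V

The hydrogen couple is the cathode, so E°_cell = 1.18 V; n = 2.
[H⁺] = 10^(−1.57) = 0.027 M, and Q = [Mn²⁺]·P(H₂) / [H⁺]^2 = 3670.
E = E° − (0.0592/2) log Q = 1.18 − (0.0592/2)(3.565) = 1.074 V.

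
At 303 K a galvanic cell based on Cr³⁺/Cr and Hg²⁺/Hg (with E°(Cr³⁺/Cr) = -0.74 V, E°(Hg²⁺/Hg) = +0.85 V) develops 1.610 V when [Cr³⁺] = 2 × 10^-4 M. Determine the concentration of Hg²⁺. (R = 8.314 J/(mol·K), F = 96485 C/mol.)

0.016 M

From the Nernst equation, ln Q = nF(E° − E)/RT = 6×96485×(1.59 − 1.610)/(8.314×303) = -4.596, so Q = 0.0101.
With Q = [Cr³⁺]^2/[Hg²⁺]^3 and the known concentrations, [Hg²⁺]^3 in the denominator gives [Hg²⁺] = 0.016 M.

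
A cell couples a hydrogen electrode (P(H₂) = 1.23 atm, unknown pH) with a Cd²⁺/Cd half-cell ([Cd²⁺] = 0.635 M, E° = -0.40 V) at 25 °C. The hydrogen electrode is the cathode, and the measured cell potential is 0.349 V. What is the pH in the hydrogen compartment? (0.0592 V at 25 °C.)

E°_cell = 0.40 V and n = 2.
log Q = n(E° − E)/0.0592 = 2×(0.40 − 0.349)/0.0592 = 1.723.
With Q = [Cd²⁺]·P(H₂) / [H⁺]^2, solving for [H⁺] gives log[H⁺] = -0.915, so pH = 0.92.

pH = 0.92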